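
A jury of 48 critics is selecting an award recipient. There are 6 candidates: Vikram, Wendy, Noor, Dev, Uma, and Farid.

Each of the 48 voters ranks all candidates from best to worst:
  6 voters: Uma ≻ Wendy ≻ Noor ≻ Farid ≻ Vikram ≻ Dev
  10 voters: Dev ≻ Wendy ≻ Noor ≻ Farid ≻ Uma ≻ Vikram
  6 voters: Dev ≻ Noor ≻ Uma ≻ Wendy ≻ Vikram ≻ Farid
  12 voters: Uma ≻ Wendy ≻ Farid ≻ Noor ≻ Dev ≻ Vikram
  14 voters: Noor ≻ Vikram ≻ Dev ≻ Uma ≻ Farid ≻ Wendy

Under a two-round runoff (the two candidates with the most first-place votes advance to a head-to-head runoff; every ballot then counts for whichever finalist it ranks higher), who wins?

Round 1 first-place votes: Vikram 0, Wendy 0, Noor 14, Dev 16, Uma 18, Farid 0. Uma and Dev advance.
Runoff: Uma is ranked above Dev on 18 ballots, Dev above Uma on 30.

Dev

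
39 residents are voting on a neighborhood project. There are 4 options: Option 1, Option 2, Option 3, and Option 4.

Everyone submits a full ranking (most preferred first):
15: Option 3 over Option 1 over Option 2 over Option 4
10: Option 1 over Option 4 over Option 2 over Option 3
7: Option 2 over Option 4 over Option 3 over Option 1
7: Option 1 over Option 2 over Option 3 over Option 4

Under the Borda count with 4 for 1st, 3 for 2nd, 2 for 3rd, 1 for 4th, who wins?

Option 1

Option 1: 15×3 + 10×4 + 7×1 + 7×4 = 120
Option 2: 15×2 + 10×2 + 7×4 + 7×3 = 99
Option 3: 15×4 + 10×1 + 7×2 + 7×2 = 98
Option 4: 15×1 + 10×3 + 7×3 + 7×1 = 73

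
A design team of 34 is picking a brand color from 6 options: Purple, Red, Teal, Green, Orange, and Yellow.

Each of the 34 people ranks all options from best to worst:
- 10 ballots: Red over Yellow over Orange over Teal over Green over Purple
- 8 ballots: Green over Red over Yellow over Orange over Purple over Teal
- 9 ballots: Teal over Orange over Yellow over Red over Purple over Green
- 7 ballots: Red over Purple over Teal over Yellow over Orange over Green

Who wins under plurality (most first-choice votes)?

Red

First-place votes: Purple 0, Red 17, Teal 9, Green 8, Orange 0, Yellow 0.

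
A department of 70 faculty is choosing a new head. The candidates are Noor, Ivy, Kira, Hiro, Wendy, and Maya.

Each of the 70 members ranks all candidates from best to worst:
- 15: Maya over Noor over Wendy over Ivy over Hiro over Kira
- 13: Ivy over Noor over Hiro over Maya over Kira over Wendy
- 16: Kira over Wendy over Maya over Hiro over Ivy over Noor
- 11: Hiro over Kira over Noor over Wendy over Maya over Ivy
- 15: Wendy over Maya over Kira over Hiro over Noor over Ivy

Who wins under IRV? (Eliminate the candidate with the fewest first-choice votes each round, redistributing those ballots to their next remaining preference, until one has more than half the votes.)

Maya

Round 1: Noor 0, Ivy 13, Kira 16, Hiro 11, Wendy 15, Maya 15. Noor eliminated.
Round 2: Ivy 13, Kira 16, Hiro 11, Wendy 15, Maya 15. Hiro eliminated.
Round 3: Ivy 13, Kira 27, Wendy 15, Maya 15. Ivy eliminated.
Round 4: Kira 27, Wendy 15, Maya 28. Wendy eliminated.
Round 5: Kira 27, Maya 43. Maya has a majority (≥36).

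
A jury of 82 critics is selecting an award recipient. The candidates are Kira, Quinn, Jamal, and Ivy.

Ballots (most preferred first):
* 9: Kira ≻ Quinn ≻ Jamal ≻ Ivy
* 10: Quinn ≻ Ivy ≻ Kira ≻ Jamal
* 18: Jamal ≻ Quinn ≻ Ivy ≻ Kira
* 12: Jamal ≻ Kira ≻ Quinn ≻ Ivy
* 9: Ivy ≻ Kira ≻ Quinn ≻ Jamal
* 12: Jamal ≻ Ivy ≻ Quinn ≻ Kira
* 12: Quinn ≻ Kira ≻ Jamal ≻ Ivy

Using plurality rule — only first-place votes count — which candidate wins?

Jamal

First-place votes: Kira 9, Quinn 22, Jamal 42, Ivy 9.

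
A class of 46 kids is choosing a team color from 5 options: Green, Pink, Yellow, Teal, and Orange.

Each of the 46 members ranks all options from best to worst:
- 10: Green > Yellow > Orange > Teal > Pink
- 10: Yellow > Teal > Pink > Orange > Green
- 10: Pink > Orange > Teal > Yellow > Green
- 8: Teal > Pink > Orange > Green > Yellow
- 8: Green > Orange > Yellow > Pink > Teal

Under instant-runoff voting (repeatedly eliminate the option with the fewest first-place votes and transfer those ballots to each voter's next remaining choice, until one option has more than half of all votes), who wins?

Pink

Round 1: Green 18, Pink 10, Yellow 10, Teal 8, Orange 0. Orange eliminated.
Round 2: Green 18, Pink 10, Yellow 10, Teal 8. Teal eliminated.
Round 3: Green 18, Pink 18, Yellow 10. Yellow eliminated.
Round 4: Green 18, Pink 28. Pink has a majority (≥24).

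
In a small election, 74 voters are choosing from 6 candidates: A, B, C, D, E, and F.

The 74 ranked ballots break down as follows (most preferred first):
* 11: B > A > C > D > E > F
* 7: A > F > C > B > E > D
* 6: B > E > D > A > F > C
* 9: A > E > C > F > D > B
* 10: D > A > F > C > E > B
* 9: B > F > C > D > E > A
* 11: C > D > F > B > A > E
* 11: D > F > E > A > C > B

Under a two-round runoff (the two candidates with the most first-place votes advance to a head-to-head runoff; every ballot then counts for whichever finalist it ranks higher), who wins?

Round 1 first-place votes: A 16, B 26, C 11, D 21, E 0, F 0. B and D advance.
Runoff: B is ranked above D on 33 ballots, D above B on 41.

D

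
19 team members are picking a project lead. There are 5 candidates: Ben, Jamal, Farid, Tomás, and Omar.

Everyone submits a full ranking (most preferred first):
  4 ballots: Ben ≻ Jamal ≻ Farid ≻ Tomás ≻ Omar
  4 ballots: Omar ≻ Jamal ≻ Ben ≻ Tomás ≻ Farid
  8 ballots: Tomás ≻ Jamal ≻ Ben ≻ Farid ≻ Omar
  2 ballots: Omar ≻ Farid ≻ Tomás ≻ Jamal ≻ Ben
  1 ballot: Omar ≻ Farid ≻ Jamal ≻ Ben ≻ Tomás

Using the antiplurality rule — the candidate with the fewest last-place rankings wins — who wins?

Jamal

Last-place votes: Ben 2, Jamal 0, Farid 4, Tomás 1, Omar 12.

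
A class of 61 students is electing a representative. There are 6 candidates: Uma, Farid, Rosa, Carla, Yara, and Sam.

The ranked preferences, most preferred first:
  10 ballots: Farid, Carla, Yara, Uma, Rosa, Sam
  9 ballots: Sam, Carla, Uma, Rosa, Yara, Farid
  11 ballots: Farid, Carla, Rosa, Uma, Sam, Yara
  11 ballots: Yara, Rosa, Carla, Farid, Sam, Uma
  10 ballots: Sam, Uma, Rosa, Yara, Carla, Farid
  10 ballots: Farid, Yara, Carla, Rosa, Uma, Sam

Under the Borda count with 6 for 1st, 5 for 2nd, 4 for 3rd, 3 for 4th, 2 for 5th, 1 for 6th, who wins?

Carla

Uma: 10×3 + 9×4 + 11×3 + 11×1 + 10×5 + 10×2 = 180
Farid: 10×6 + 9×1 + 11×6 + 11×3 + 10×1 + 10×6 = 238
Rosa: 10×2 + 9×3 + 11×4 + 11×5 + 10×4 + 10×3 = 216
Carla: 10×5 + 9×5 + 11×5 + 11×4 + 10×2 + 10×4 = 254
Yara: 10×4 + 9×2 + 11×1 + 11×6 + 10×3 + 10×5 = 215
Sam: 10×1 + 9×6 + 11×2 + 11×2 + 10×6 + 10×1 = 178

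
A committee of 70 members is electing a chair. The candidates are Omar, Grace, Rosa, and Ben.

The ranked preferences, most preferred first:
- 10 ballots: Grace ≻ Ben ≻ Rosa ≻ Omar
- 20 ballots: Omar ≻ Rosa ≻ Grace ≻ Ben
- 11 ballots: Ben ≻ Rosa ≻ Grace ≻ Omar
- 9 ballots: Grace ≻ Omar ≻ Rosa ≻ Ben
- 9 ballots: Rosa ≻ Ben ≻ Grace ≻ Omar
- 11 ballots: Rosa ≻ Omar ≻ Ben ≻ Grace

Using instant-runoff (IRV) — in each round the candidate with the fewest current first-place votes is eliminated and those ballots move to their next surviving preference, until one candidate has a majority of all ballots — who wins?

Rosa

Round 1: Omar 20, Grace 19, Rosa 20, Ben 11. Ben eliminated.
Round 2: Omar 20, Grace 19, Rosa 31. Grace eliminated.
Round 3: Omar 29, Rosa 41. Rosa has a majority (≥36).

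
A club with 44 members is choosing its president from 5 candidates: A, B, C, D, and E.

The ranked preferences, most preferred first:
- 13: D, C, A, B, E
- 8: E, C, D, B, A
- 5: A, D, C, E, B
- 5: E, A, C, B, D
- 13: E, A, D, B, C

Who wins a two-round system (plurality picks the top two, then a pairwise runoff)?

Round 1 first-place votes: A 5, B 0, C 0, D 13, E 26. E and D advance.
Runoff: E is ranked above D on 26 ballots, D above E on 18.

E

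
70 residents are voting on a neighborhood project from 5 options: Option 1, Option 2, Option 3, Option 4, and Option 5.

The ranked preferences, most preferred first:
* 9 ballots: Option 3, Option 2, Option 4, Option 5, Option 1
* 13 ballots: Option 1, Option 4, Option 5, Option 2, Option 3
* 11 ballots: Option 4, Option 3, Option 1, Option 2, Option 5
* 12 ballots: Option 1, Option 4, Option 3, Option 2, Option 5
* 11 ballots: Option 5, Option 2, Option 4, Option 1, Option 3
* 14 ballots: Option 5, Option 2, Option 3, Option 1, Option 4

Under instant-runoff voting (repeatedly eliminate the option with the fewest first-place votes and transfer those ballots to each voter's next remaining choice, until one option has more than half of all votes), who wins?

Option 1

Round 1: Option 1 25, Option 2 0, Option 3 9, Option 4 11, Option 5 25. Option 2 eliminated.
Round 2: Option 1 25, Option 3 9, Option 4 11, Option 5 25. Option 3 eliminated.
Round 3: Option 1 25, Option 4 20, Option 5 25. Option 4 eliminated.
Round 4: Option 1 36, Option 5 34. Option 1 has a majority (≥36).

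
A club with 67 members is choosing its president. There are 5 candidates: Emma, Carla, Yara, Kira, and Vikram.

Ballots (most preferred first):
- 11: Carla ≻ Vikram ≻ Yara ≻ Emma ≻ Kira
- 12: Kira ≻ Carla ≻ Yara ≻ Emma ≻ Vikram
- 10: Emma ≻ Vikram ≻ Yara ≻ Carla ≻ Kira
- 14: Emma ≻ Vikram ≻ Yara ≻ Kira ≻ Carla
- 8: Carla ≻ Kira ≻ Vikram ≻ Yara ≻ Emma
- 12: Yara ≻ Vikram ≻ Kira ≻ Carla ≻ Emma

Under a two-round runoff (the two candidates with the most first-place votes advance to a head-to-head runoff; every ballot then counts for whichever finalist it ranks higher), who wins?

Carla

Round 1 first-place votes: Emma 24, Carla 19, Yara 12, Kira 12, Vikram 0. Emma and Carla advance.
Runoff: Emma is ranked above Carla on 24 ballots, Carla above Emma on 43.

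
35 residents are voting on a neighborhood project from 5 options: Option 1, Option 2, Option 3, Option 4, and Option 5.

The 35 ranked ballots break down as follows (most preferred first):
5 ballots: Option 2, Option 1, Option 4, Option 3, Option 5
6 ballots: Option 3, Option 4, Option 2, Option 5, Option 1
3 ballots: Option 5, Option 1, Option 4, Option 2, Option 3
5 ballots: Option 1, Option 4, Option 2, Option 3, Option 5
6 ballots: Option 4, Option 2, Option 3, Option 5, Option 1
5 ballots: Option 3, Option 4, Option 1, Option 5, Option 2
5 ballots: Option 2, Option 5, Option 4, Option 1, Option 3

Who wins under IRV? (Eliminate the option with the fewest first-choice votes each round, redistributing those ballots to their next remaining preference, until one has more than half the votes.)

Option 2

Round 1: Option 1 5, Option 2 10, Option 3 11, Option 4 6, Option 5 3. Option 5 eliminated.
Round 2: Option 1 8, Option 2 10, Option 3 11, Option 4 6. Option 4 eliminated.
Round 3: Option 1 8, Option 2 16, Option 3 11. Option 1 eliminated.
Round 4: Option 2 24, Option 3 11. Option 2 has a majority (≥18).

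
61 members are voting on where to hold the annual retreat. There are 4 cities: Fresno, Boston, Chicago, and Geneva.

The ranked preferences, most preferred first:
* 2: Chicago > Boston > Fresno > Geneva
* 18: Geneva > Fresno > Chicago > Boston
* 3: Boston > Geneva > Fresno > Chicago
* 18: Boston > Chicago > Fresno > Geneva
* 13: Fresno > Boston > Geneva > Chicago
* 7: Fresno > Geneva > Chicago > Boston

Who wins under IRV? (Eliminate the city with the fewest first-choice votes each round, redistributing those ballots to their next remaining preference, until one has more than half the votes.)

Round 1: Fresno 20, Boston 21, Chicago 2, Geneva 18. Chicago eliminated.
Round 2: Fresno 20, Boston 23, Geneva 18. Geneva eliminated.
Round 3: Fresno 38, Boston 23. Fresno has a majority (≥31).

Fresno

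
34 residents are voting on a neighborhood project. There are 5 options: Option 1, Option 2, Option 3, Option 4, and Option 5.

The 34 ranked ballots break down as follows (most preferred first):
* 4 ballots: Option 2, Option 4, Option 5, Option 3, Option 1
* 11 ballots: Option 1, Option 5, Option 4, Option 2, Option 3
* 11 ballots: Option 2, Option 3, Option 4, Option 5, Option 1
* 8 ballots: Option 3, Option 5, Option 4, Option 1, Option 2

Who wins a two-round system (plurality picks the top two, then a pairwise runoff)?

Option 1

Round 1 first-place votes: Option 1 11, Option 2 15, Option 3 8, Option 4 0, Option 5 0. Option 2 and Option 1 advance.
Runoff: Option 2 is ranked above Option 1 on 15 ballots, Option 1 above Option 2 on 19.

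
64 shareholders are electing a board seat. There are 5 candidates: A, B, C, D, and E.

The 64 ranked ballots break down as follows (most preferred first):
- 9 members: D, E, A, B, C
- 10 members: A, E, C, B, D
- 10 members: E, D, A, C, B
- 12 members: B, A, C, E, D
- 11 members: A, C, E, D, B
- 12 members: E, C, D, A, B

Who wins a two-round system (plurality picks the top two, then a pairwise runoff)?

A

Round 1 first-place votes: A 21, B 12, C 0, D 9, E 22. E and A advance.
Runoff: E is ranked above A on 31 ballots, A above E on 33.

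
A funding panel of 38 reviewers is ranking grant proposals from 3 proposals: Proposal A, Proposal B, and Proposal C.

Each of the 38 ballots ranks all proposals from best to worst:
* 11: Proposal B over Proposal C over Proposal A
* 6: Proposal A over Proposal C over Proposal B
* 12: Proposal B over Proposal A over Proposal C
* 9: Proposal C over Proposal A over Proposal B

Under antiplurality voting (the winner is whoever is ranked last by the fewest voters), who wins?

Proposal A

Last-place votes: Proposal A 11, Proposal B 15, Proposal C 12.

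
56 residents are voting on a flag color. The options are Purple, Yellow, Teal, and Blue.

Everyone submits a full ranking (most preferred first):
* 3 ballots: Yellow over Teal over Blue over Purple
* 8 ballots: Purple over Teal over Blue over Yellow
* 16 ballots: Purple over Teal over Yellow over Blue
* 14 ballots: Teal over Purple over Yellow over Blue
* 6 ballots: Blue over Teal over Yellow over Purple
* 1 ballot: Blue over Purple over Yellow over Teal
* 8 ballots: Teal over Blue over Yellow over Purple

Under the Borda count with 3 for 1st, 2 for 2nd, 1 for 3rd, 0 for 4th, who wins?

Purple: 3×0 + 8×3 + 16×3 + 14×2 + 6×0 + 1×2 + 8×0 = 102
Yellow: 3×3 + 8×0 + 16×1 + 14×1 + 6×1 + 1×1 + 8×1 = 54
Teal: 3×2 + 8×2 + 16×2 + 14×3 + 6×2 + 1×0 + 8×3 = 132
Blue: 3×1 + 8×1 + 16×0 + 14×0 + 6×3 + 1×3 + 8×2 = 48

Teal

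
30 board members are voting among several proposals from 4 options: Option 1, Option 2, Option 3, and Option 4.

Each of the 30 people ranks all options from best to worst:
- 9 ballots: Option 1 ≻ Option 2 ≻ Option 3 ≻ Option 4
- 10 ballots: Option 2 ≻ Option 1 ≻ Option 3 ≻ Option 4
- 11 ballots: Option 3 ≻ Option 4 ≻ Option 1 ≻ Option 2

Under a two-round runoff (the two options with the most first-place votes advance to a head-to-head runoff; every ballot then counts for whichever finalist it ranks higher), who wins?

Option 2

Round 1 first-place votes: Option 1 9, Option 2 10, Option 3 11, Option 4 0. Option 3 and Option 2 advance.
Runoff: Option 3 is ranked above Option 2 on 11 ballots, Option 2 above Option 3 on 19.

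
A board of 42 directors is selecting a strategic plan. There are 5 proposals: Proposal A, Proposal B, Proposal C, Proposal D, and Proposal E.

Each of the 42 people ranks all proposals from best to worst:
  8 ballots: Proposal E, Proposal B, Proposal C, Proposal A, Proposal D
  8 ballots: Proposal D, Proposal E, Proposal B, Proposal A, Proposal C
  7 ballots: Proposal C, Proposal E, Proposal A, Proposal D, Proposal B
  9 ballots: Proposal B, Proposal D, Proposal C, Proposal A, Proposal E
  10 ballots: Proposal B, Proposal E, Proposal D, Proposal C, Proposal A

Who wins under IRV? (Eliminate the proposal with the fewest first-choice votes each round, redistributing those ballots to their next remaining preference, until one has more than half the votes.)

Round 1: Proposal A 0, Proposal B 19, Proposal C 7, Proposal D 8, Proposal E 8. Proposal A eliminated.
Round 2: Proposal B 19, Proposal C 7, Proposal D 8, Proposal E 8. Proposal C eliminated.
Round 3: Proposal B 19, Proposal D 8, Proposal E 15. Proposal D eliminated.
Round 4: Proposal B 19, Proposal E 23. Proposal E has a majority (≥22).

Proposal E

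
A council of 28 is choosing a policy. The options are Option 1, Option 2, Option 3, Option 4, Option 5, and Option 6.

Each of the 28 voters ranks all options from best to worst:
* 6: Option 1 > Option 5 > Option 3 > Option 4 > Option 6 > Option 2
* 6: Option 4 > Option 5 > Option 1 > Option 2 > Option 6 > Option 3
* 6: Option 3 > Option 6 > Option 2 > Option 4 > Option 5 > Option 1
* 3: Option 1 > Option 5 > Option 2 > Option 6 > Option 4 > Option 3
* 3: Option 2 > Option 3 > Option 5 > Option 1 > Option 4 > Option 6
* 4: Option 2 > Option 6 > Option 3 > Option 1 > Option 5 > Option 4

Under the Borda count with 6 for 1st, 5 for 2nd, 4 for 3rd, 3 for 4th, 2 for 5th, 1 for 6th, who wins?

Option 5

Option 1: 6×6 + 6×4 + 6×1 + 3×6 + 3×3 + 4×3 = 105
Option 2: 6×1 + 6×3 + 6×4 + 3×4 + 3×6 + 4×6 = 102
Option 3: 6×4 + 6×1 + 6×6 + 3×1 + 3×5 + 4×4 = 100
Option 4: 6×3 + 6×6 + 6×3 + 3×2 + 3×2 + 4×1 = 88
Option 5: 6×5 + 6×5 + 6×2 + 3×5 + 3×4 + 4×2 = 107
Option 6: 6×2 + 6×2 + 6×5 + 3×3 + 3×1 + 4×5 = 86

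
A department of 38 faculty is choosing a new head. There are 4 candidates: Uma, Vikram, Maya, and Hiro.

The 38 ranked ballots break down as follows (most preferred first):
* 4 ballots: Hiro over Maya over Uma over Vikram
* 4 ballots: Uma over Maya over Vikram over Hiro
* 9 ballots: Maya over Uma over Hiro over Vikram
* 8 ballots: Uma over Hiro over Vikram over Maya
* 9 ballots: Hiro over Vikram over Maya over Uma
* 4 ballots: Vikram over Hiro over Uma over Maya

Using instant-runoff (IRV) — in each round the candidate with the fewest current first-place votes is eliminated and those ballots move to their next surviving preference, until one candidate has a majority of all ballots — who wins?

Round 1: Uma 12, Vikram 4, Maya 9, Hiro 13. Vikram eliminated.
Round 2: Uma 12, Maya 9, Hiro 17. Maya eliminated.
Round 3: Uma 21, Hiro 17. Uma has a majority (≥20).

Uma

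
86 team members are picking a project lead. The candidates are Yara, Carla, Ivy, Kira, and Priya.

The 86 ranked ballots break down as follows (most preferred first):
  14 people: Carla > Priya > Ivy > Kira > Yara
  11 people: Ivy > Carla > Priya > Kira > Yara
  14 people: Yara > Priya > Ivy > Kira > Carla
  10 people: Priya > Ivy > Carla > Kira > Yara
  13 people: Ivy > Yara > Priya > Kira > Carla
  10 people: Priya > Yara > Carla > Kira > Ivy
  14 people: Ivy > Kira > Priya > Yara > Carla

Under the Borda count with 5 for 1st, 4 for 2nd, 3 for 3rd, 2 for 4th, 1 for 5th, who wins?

Priya

Yara: 14×1 + 11×1 + 14×5 + 10×1 + 13×4 + 10×4 + 14×2 = 225
Carla: 14×5 + 11×4 + 14×1 + 10×3 + 13×1 + 10×3 + 14×1 = 215
Ivy: 14×3 + 11×5 + 14×3 + 10×4 + 13×5 + 10×1 + 14×5 = 324
Kira: 14×2 + 11×2 + 14×2 + 10×2 + 13×2 + 10×2 + 14×4 = 200
Priya: 14×4 + 11×3 + 14×4 + 10×5 + 13×3 + 10×5 + 14×3 = 326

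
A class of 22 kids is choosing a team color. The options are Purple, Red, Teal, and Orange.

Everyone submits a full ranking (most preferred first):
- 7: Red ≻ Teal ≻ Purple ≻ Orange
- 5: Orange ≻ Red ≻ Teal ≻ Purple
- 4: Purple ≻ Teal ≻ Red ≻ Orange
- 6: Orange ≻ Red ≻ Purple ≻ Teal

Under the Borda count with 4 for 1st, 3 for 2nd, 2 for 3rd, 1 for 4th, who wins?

Red

Purple: 7×2 + 5×1 + 4×4 + 6×2 = 47
Red: 7×4 + 5×3 + 4×2 + 6×3 = 69
Teal: 7×3 + 5×2 + 4×3 + 6×1 = 49
Orange: 7×1 + 5×4 + 4×1 + 6×4 = 55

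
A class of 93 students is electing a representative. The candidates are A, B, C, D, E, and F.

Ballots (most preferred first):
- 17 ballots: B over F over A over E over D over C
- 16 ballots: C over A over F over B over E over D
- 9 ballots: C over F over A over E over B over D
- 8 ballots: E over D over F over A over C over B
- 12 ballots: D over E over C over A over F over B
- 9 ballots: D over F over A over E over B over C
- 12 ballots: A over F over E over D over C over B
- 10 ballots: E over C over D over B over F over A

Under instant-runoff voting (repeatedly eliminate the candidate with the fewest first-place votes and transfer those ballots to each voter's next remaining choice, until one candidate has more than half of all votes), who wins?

Round 1: A 12, B 17, C 25, D 21, E 18, F 0. F eliminated.
Round 2: A 12, B 17, C 25, D 21, E 18. A eliminated.
Round 3: B 17, C 25, D 21, E 30. B eliminated.
Round 4: C 25, D 21, E 47. E has a majority (≥47).

E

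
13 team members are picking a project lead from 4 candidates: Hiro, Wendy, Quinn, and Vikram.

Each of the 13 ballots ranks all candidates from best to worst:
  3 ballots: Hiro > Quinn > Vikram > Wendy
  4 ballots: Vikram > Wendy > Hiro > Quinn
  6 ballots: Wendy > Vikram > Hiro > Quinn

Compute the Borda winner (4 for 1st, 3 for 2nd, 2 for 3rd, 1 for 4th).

Hiro: 3×4 + 4×2 + 6×2 = 32
Wendy: 3×1 + 4×3 + 6×4 = 39
Quinn: 3×3 + 4×1 + 6×1 = 19
Vikram: 3×2 + 4×4 + 6×3 = 40

Vikram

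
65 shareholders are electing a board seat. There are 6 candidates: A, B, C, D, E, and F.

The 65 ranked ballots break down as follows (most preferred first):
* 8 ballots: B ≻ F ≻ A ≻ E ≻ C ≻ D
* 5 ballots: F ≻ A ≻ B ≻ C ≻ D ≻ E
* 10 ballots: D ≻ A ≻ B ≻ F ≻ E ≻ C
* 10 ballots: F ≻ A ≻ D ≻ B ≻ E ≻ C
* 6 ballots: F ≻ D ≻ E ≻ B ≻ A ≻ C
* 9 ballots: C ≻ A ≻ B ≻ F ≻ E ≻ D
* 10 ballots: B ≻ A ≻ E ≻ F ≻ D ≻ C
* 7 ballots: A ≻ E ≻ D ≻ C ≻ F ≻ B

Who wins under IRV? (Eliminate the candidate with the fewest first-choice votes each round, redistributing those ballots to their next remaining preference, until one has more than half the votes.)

Round 1: A 7, B 18, C 9, D 10, E 0, F 21. E eliminated.
Round 2: A 7, B 18, C 9, D 10, F 21. A eliminated.
Round 3: B 18, C 9, D 17, F 21. C eliminated.
Round 4: B 27, D 17, F 21. D eliminated.
Round 5: B 37, F 28. B has a majority (≥33).

B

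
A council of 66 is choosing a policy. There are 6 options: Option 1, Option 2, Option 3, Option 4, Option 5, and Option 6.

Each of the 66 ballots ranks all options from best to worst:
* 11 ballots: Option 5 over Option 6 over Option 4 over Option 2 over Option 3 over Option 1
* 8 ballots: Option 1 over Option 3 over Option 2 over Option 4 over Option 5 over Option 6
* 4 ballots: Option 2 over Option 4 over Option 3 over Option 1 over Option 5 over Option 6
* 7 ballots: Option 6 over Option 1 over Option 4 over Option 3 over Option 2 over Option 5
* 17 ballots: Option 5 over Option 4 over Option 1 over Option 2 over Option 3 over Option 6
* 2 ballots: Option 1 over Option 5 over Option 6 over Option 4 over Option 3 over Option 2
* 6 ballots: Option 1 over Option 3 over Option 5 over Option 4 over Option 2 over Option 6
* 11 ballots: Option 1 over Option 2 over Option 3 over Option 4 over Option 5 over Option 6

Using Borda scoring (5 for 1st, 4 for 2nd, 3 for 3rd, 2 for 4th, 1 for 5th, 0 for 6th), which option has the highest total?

Option 1: 11×0 + 8×5 + 4×2 + 7×4 + 17×3 + 2×5 + 6×5 + 11×5 = 222
Option 2: 11×2 + 8×3 + 4×5 + 7×1 + 17×2 + 2×0 + 6×1 + 11×4 = 157
Option 3: 11×1 + 8×4 + 4×3 + 7×2 + 17×1 + 2×1 + 6×4 + 11×3 = 145
Option 4: 11×3 + 8×2 + 4×4 + 7×3 + 17×4 + 2×2 + 6×2 + 11×2 = 192
Option 5: 11×5 + 8×1 + 4×1 + 7×0 + 17×5 + 2×4 + 6×3 + 11×1 = 189
Option 6: 11×4 + 8×0 + 4×0 + 7×5 + 17×0 + 2×3 + 6×0 + 11×0 = 85

Option 1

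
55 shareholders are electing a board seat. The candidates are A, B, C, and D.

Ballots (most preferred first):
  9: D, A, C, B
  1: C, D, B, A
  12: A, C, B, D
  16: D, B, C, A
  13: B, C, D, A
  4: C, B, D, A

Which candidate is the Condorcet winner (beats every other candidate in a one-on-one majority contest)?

B

B vs A: 34–21
B vs C: 29–26
B vs D: 29–26
B beats every other candidate.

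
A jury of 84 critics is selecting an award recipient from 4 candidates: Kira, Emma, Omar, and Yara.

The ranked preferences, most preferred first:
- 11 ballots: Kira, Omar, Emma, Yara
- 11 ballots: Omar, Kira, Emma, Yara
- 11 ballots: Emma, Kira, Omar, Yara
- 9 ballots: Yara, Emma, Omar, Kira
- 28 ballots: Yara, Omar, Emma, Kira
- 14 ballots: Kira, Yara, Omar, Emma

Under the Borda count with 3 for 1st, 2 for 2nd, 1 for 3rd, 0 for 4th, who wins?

Omar

Kira: 11×3 + 11×2 + 11×2 + 9×0 + 28×0 + 14×3 = 119
Emma: 11×1 + 11×1 + 11×3 + 9×2 + 28×1 + 14×0 = 101
Omar: 11×2 + 11×3 + 11×1 + 9×1 + 28×2 + 14×1 = 145
Yara: 11×0 + 11×0 + 11×0 + 9×3 + 28×3 + 14×2 = 139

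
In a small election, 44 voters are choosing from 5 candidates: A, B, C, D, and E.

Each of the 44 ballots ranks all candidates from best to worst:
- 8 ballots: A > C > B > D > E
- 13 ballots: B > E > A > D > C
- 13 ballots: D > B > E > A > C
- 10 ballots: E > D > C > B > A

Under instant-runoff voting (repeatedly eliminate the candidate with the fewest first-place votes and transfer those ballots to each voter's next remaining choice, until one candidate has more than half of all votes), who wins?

D

Round 1: A 8, B 13, C 0, D 13, E 10. C eliminated.
Round 2: A 8, B 13, D 13, E 10. A eliminated.
Round 3: B 21, D 13, E 10. E eliminated.
Round 4: B 21, D 23. D has a majority (≥23).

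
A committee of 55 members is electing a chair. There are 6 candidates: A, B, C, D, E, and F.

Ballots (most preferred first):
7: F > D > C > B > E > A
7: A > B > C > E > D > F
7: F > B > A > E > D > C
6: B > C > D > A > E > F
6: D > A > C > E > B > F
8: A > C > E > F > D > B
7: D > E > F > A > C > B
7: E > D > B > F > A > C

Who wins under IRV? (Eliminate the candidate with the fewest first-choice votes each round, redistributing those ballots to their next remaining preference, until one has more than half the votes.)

D

Round 1: A 15, B 6, C 0, D 13, E 7, F 14. C eliminated.
Round 2: A 15, B 6, D 13, E 7, F 14. B eliminated.
Round 3: A 15, D 19, E 7, F 14. E eliminated.
Round 4: A 15, D 26, F 14. F eliminated.
Round 5: A 22, D 33. D has a majority (≥28).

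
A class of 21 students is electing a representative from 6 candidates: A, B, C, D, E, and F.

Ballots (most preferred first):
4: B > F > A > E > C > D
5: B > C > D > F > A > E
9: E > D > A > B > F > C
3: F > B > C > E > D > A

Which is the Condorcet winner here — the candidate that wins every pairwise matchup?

B

B vs A: 12–9
B vs C: 21–0
B vs D: 12–9
B vs E: 12–9
B vs F: 18–3
B beats every other candidate.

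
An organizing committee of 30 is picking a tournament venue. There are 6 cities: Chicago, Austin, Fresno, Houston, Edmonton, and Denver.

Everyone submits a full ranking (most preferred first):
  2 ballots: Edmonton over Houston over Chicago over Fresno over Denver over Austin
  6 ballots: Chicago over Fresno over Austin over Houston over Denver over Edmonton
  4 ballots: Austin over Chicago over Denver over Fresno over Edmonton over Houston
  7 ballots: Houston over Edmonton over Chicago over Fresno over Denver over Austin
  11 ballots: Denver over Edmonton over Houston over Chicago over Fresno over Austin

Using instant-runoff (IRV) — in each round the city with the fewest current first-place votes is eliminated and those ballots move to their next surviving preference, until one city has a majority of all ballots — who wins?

Round 1: Chicago 6, Austin 4, Fresno 0, Houston 7, Edmonton 2, Denver 11. Fresno eliminated.
Round 2: Chicago 6, Austin 4, Houston 7, Edmonton 2, Denver 11. Edmonton eliminated.
Round 3: Chicago 6, Austin 4, Houston 9, Denver 11. Austin eliminated.
Round 4: Chicago 10, Houston 9, Denver 11. Houston eliminated.
Round 5: Chicago 19, Denver 11. Chicago has a majority (≥16).

Chicago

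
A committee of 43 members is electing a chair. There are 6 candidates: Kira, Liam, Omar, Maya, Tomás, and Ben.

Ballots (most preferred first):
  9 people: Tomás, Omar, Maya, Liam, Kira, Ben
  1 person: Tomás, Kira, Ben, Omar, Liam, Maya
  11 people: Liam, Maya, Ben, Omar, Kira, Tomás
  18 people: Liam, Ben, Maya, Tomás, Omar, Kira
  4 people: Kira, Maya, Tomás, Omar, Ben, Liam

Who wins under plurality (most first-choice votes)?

Liam

First-place votes: Kira 4, Liam 29, Omar 0, Maya 0, Tomás 10, Ben 0.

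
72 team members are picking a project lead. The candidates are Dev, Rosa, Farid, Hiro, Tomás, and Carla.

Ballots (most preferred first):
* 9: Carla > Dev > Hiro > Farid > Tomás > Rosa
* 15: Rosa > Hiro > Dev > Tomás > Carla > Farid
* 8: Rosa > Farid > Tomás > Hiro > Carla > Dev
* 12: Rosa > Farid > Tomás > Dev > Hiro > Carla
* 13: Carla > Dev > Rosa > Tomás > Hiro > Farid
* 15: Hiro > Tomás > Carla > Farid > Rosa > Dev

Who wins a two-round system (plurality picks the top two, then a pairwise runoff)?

Round 1 first-place votes: Dev 0, Rosa 35, Farid 0, Hiro 15, Tomás 0, Carla 22. Rosa and Carla advance.
Runoff: Rosa is ranked above Carla on 35 ballots, Carla above Rosa on 37.

Carla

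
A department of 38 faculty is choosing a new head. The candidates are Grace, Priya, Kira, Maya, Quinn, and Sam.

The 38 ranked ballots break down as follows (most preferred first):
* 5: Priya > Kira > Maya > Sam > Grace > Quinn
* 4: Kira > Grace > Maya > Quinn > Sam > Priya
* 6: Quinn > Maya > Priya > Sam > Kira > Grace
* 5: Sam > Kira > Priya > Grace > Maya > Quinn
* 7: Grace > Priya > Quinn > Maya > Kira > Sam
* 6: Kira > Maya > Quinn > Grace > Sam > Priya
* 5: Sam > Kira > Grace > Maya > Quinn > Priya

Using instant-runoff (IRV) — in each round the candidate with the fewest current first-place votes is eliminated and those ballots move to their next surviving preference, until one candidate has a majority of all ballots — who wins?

Kira

Round 1: Grace 7, Priya 5, Kira 10, Maya 0, Quinn 6, Sam 10. Maya eliminated.
Round 2: Grace 7, Priya 5, Kira 10, Quinn 6, Sam 10. Priya eliminated.
Round 3: Grace 7, Kira 15, Quinn 6, Sam 10. Quinn eliminated.
Round 4: Grace 7, Kira 15, Sam 16. Grace eliminated.
Round 5: Kira 22, Sam 16. Kira has a majority (≥20).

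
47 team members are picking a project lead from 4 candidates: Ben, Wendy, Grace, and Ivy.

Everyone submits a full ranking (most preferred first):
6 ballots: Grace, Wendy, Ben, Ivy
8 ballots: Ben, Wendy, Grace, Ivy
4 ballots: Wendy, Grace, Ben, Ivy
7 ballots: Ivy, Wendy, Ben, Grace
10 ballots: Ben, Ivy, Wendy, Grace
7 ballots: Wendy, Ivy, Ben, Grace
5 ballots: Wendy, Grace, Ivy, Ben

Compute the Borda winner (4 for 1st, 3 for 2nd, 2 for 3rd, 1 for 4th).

Wendy

Ben: 6×2 + 8×4 + 4×2 + 7×2 + 10×4 + 7×2 + 5×1 = 125
Wendy: 6×3 + 8×3 + 4×4 + 7×3 + 10×2 + 7×4 + 5×4 = 147
Grace: 6×4 + 8×2 + 4×3 + 7×1 + 10×1 + 7×1 + 5×3 = 91
Ivy: 6×1 + 8×1 + 4×1 + 7×4 + 10×3 + 7×3 + 5×2 = 107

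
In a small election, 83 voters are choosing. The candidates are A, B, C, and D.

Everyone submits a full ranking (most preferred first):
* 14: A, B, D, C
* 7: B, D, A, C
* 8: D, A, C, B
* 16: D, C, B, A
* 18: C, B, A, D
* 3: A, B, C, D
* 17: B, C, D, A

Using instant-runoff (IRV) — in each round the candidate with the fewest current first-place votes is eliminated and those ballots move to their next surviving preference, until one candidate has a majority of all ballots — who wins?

Round 1: A 17, B 24, C 18, D 24. A eliminated.
Round 2: B 41, C 18, D 24. C eliminated.
Round 3: B 59, D 24. B has a majority (≥42).

B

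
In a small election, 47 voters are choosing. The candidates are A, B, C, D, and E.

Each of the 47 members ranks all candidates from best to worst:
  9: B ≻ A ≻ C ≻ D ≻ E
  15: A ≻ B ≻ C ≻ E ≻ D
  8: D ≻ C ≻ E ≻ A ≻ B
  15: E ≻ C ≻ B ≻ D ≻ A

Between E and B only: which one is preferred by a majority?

B

E is ranked above B on 23 ballots; B above E on 24.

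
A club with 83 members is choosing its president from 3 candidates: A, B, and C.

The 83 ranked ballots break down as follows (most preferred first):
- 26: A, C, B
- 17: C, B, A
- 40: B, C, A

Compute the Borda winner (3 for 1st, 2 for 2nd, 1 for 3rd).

A: 26×3 + 17×1 + 40×1 = 135
B: 26×1 + 17×2 + 40×3 = 180
C: 26×2 + 17×3 + 40×2 = 183

C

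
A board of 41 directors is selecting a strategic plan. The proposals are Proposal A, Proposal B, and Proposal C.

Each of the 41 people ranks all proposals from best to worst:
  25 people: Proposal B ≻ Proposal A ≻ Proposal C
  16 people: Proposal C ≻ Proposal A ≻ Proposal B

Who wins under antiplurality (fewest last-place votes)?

Proposal A

Last-place votes: Proposal A 0, Proposal B 16, Proposal C 25.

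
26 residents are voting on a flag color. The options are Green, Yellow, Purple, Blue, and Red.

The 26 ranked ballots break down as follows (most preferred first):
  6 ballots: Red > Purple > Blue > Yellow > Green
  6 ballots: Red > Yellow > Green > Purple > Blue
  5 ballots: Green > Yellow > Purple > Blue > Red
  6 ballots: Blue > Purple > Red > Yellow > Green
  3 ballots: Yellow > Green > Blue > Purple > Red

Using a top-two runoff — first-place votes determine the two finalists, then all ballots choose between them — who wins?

Round 1 first-place votes: Green 5, Yellow 3, Purple 0, Blue 6, Red 12. Red and Blue advance.
Runoff: Red is ranked above Blue on 12 ballots, Blue above Red on 14.

Blue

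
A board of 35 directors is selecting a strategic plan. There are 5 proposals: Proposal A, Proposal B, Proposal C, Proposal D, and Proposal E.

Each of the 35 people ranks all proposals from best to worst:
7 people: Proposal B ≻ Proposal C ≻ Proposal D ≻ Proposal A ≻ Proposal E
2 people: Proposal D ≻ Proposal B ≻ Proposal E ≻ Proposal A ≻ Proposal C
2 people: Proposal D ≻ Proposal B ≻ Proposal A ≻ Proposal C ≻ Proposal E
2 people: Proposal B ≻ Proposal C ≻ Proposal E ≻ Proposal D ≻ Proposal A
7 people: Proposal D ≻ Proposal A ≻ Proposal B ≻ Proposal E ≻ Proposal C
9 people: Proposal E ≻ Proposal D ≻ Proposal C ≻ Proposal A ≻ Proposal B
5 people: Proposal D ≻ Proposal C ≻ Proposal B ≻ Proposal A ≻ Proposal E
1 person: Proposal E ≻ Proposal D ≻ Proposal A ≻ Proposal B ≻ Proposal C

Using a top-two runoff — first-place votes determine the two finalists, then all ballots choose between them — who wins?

Round 1 first-place votes: Proposal A 0, Proposal B 9, Proposal C 0, Proposal D 16, Proposal E 10. Proposal D and Proposal E advance.
Runoff: Proposal D is ranked above Proposal E on 23 ballots, Proposal E above Proposal D on 12.

Proposal D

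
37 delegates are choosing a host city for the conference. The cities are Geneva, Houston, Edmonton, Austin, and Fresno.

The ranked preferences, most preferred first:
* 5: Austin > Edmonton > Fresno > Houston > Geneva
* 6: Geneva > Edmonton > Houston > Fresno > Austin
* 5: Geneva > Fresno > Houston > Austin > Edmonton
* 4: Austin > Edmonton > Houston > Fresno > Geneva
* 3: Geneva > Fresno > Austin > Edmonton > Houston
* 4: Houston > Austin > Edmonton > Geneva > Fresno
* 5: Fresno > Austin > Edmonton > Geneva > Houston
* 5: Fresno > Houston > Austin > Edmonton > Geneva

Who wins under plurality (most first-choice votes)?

Geneva

First-place votes: Geneva 14, Houston 4, Edmonton 0, Austin 9, Fresno 10.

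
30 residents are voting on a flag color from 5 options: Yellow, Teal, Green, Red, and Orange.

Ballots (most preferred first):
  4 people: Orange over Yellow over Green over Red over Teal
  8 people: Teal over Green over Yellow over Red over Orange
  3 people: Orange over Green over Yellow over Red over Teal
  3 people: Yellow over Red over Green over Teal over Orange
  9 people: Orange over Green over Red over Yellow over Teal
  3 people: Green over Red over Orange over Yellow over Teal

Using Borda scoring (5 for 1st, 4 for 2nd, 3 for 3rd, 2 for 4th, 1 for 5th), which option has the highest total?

Yellow: 4×4 + 8×3 + 3×3 + 3×5 + 9×2 + 3×2 = 88
Teal: 4×1 + 8×5 + 3×1 + 3×2 + 9×1 + 3×1 = 65
Green: 4×3 + 8×4 + 3×4 + 3×3 + 9×4 + 3×5 = 116
Red: 4×2 + 8×2 + 3×2 + 3×4 + 9×3 + 3×4 = 81
Orange: 4×5 + 8×1 + 3×5 + 3×1 + 9×5 + 3×3 = 100

Green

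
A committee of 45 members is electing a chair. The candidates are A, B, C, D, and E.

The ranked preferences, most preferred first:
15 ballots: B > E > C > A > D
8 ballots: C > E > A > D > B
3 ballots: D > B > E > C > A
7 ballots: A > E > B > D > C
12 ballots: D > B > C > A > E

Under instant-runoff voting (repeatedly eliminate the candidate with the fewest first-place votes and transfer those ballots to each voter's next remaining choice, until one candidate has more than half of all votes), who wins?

Round 1: A 7, B 15, C 8, D 15, E 0. E eliminated.
Round 2: A 7, B 15, C 8, D 15. A eliminated.
Round 3: B 22, C 8, D 15. C eliminated.
Round 4: B 22, D 23. D has a majority (≥23).

D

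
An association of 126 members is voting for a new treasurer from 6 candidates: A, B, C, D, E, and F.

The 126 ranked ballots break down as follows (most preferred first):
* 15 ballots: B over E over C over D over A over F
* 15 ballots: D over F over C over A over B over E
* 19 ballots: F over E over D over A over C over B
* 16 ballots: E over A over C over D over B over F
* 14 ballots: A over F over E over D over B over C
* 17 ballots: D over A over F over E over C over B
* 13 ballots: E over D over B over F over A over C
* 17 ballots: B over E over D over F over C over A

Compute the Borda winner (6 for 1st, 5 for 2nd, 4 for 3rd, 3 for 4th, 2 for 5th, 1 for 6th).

E

A: 15×2 + 15×3 + 19×3 + 16×5 + 14×6 + 17×5 + 13×2 + 17×1 = 424
B: 15×6 + 15×2 + 19×1 + 16×2 + 14×2 + 17×1 + 13×4 + 17×6 = 370
C: 15×4 + 15×4 + 19×2 + 16×4 + 14×1 + 17×2 + 13×1 + 17×2 = 317
D: 15×3 + 15×6 + 19×4 + 16×3 + 14×3 + 17×6 + 13×5 + 17×4 = 536
E: 15×5 + 15×1 + 19×5 + 16×6 + 14×4 + 17×3 + 13×6 + 17×5 = 551
F: 15×1 + 15×5 + 19×6 + 16×1 + 14×5 + 17×4 + 13×3 + 17×3 = 448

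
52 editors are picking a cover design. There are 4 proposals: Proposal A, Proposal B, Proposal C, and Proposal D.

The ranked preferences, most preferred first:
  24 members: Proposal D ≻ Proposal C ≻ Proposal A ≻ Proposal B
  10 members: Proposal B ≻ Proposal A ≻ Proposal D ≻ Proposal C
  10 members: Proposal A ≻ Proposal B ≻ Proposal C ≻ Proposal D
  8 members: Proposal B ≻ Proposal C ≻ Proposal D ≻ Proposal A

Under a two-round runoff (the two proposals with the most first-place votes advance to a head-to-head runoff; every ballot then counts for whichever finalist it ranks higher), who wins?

Round 1 first-place votes: Proposal A 10, Proposal B 18, Proposal C 0, Proposal D 24. Proposal D and Proposal B advance.
Runoff: Proposal D is ranked above Proposal B on 24 ballots, Proposal B above Proposal D on 28.

Proposal B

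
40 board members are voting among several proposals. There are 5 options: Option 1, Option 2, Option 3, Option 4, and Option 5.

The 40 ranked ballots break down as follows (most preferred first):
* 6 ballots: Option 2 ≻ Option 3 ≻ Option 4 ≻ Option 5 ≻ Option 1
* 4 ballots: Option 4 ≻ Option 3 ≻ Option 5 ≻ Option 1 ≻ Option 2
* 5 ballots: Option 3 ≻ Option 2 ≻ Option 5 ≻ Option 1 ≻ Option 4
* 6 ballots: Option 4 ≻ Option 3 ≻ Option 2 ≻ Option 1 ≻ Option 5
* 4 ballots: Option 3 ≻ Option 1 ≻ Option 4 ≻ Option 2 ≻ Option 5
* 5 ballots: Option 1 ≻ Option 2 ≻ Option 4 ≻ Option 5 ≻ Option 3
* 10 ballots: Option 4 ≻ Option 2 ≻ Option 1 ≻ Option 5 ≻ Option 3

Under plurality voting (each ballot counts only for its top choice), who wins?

Option 4

First-place votes: Option 1 5, Option 2 6, Option 3 9, Option 4 20, Option 5 0.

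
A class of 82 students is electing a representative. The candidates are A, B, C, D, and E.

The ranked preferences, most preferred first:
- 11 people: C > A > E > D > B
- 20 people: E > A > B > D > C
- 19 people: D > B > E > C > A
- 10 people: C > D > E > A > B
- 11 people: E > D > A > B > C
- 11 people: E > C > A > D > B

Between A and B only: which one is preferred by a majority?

A is ranked above B on 63 ballots; B above A on 19.

A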